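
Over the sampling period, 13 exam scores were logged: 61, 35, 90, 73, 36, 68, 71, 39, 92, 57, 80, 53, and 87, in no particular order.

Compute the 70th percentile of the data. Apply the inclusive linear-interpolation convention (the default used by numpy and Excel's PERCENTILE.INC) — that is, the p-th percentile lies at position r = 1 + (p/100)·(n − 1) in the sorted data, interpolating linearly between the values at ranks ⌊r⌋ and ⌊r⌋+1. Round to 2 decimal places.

75.80

Sorted: 35, 36, 39, 53, 57, 61, 68, 71, 73, 80, 87, 90, 92.
n = 13.
r = 1 + (70/100)·(13 − 1) = 1 + 8.4 = 9.4.
Rank 9 is 73 and rank 10 is 80.
Interpolate: 73 + 0.4·(80 − 73) = 73 + 0.4·7 = 75.8.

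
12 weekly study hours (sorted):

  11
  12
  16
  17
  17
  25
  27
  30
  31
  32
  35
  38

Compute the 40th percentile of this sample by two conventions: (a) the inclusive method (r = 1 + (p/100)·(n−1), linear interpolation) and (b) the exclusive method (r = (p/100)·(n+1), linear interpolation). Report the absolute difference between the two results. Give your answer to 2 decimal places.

1.60

n = 12.
(a) r = 5.4; between ranks 5 (17) and 6 (25): 20.2.
(b) r = 5.2; between ranks 5 (17) and 6 (25): 18.6.
|20.2 − 18.6| = 1.6.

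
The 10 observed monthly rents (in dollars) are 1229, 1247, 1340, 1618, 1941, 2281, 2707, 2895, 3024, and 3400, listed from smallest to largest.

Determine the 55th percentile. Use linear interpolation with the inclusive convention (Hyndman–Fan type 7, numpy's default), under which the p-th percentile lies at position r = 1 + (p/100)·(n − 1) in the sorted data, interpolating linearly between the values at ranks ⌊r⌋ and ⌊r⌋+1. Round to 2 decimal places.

2264.00

n = 10.
r = 1 + (55/100)·(10 − 1) = 1 + 4.95 = 5.95.
Rank 5 is 1941 and rank 6 is 2281.
Interpolate: 1941 + 0.95·(2281 − 1941) = 1941 + 0.95·340 = 2264.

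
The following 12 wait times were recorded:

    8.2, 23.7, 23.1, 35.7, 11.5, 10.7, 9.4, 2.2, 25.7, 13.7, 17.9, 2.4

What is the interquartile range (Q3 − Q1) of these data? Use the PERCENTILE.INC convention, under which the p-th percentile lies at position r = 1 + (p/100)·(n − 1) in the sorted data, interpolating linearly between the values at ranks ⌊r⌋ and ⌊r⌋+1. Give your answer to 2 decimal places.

Sorted: 2.2, 2.4, 8.2, 9.4, 10.7, 11.5, 13.7, 17.9, 23.1, 23.7, 25.7, 35.7.
n = 12.
P25: r = 3.75; ranks 3–4 are 8.2, 9.4; interpolating gives 9.1.
P75: r = 9.25; ranks 9–10 are 23.1, 23.7; interpolating gives 23.25.
Difference: 23.25 − 9.1 = 14.15.

14.15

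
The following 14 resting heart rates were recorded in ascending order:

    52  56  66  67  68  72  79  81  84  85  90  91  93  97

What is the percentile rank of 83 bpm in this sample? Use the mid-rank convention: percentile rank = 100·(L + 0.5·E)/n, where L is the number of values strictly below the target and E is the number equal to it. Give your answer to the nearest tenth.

Count below 83: L = 8; count equal: E = 0; n = 14.
Percentile rank = 100·(8 + 0.5·0)/14 = 100·8/14 = 57.14.

57.1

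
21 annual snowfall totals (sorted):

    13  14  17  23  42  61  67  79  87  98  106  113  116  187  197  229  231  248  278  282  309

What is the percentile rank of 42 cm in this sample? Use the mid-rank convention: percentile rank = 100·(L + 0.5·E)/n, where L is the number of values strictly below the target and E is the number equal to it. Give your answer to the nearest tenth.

Count below 42: L = 4; count equal: E = 1; n = 21.
Percentile rank = 100·(4 + 0.5·1)/21 = 100·4.5/21 = 21.43.

21.4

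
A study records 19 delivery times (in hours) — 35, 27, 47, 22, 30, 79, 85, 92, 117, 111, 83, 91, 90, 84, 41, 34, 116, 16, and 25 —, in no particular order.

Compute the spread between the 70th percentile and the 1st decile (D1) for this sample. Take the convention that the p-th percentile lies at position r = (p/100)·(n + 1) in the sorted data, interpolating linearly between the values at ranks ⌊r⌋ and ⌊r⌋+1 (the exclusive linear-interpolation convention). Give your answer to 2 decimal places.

Sorted: 16, 22, 25, 27, 30, 34, 35, 41, 47, 79, 83, 84, 85, 90, 91, 92, 111, 116, 117.
n = 19.
P10: r = 2 (integer) → 22.
P70: r = 14 (integer) → 90.
Difference: 90 − 22 = 68.

68.00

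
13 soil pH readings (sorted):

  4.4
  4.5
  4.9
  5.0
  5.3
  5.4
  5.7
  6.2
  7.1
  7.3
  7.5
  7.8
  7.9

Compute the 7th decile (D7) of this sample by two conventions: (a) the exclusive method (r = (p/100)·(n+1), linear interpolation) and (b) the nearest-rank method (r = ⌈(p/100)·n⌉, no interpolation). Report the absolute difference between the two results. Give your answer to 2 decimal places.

n = 13.
(a) r = 9.8; between ranks 9 (7.1) and 10 (7.3): 7.26.
(b) the nearest-rank method: rank 10 → 7.3.
|7.26 − 7.3| = 0.04.

0.04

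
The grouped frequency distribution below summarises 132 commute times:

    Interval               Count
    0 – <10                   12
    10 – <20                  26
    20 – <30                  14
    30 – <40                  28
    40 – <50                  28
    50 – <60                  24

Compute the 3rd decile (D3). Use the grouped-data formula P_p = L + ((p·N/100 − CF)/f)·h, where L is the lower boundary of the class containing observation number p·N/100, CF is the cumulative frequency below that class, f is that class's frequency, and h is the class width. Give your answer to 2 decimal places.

N = 132; target position k = 30/100 · 132 = 39.6.
Cumulative frequencies: 12, 38, 52, 80, 108, 132.
Observation 39.6 falls in the class 20 – <30.
L = 20, CF = 38, f = 14, h = 10.
P30 = 20 + ((39.6 − 38)/14)·10 = 20 + 1.14286 = 21.1429.

21.14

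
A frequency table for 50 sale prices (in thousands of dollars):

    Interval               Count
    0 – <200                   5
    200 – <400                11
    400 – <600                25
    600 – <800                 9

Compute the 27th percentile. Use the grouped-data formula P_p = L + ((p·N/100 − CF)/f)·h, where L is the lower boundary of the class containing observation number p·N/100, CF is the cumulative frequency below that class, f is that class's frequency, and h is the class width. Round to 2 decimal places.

N = 50; target position k = 27/100 · 50 = 13.5.
Cumulative frequencies: 5, 16, 41, 50.
Observation 13.5 falls in the class 200 – <400.
L = 200, CF = 5, f = 11, h = 200.
P27 = 200 + ((13.5 − 5)/11)·200 = 200 + 154.545 = 354.545.

354.55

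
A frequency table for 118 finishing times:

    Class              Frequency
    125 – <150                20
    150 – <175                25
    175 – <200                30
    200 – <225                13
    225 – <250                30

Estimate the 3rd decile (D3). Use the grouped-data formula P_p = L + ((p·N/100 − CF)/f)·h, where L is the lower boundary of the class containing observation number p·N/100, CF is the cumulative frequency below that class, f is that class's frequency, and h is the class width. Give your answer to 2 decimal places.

N = 118; target position k = 30/100 · 118 = 35.4.
Cumulative frequencies: 20, 45, 75, 88, 118.
Observation 35.4 falls in the class 150 – <175.
L = 150, CF = 20, f = 25, h = 25.
P30 = 150 + ((35.4 − 20)/25)·25 = 150 + 15.4 = 165.4.

165.40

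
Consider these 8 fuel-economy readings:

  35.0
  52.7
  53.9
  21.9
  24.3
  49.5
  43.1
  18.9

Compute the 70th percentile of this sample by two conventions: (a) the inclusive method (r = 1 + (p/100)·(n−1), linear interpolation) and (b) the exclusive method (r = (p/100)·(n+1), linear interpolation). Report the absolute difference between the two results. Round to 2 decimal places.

1.60

Sorted: 18.9, 21.9, 24.3, 35.0, 43.1, 49.5, 52.7, 53.9.
n = 8.
(a) r = 5.9; between ranks 5 (43.1) and 6 (49.5): 48.86.
(b) r = 6.3; between ranks 6 (49.5) and 7 (52.7): 50.46.
|48.86 − 50.46| = 1.6.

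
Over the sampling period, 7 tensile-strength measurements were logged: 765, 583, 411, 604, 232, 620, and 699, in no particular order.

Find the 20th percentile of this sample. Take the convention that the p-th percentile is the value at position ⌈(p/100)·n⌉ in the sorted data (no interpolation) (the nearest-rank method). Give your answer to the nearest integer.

Sorted: 232, 411, 583, 604, 620, 699, 765.
n = 7.
Position = ⌈20/100 · 7⌉ = ⌈1.4⌉ = 2.
The value at rank 2 is 411.

411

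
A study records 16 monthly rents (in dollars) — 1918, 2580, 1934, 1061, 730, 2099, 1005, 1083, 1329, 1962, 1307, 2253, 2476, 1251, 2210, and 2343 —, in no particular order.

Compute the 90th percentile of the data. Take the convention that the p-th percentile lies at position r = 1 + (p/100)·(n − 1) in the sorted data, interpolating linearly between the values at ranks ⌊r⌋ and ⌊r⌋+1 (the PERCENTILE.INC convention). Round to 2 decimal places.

Sorted: 730, 1005, 1061, 1083, 1251, 1307, 1329, 1918, 1934, 1962, 2099, 2210, 2253, 2343, 2476, 2580.
n = 16.
r = 1 + (90/100)·(16 − 1) = 1 + 13.5 = 14.5.
Rank 14 is 2343 and rank 15 is 2476.
Interpolate: 2343 + 0.5·(2476 − 2343) = 2343 + 0.5·133 = 2409.5.

2409.50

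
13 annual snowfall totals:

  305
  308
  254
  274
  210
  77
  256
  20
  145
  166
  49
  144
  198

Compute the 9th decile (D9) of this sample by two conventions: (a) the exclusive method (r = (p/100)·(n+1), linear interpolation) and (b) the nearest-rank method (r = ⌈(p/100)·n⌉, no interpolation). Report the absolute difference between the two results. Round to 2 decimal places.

1.80

Sorted: 20, 49, 77, 144, 145, 166, 198, 210, 254, 256, 274, 305, 308.
n = 13.
(a) r = 12.6; between ranks 12 (305) and 13 (308): 306.8.
(b) the nearest-rank method: rank 12 → 305.
|306.8 − 305| = 1.8.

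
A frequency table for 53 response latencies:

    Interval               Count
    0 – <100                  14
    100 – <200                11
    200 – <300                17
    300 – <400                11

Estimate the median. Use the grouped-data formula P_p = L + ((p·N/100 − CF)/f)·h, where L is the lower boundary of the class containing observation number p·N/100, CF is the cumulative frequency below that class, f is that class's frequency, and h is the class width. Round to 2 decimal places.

208.82

N = 53; target position k = 50/100 · 53 = 26.5.
Cumulative frequencies: 14, 25, 42, 53.
Observation 26.5 falls in the class 200 – <300.
L = 200, CF = 25, f = 17, h = 100.
P50 = 200 + ((26.5 − 25)/17)·100 = 200 + 8.82353 = 208.824.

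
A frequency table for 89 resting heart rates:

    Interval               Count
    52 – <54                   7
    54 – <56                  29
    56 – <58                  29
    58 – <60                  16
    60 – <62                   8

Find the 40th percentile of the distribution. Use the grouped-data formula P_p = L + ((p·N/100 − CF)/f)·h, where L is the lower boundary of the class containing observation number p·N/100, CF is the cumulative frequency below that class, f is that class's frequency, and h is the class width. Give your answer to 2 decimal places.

55.97

N = 89; target position k = 40/100 · 89 = 35.6.
Cumulative frequencies: 7, 36, 65, 81, 89.
Observation 35.6 falls in the class 54 – <56.
L = 54, CF = 7, f = 29, h = 2.
P40 = 54 + ((35.6 − 7)/29)·2 = 54 + 1.97241 = 55.9724.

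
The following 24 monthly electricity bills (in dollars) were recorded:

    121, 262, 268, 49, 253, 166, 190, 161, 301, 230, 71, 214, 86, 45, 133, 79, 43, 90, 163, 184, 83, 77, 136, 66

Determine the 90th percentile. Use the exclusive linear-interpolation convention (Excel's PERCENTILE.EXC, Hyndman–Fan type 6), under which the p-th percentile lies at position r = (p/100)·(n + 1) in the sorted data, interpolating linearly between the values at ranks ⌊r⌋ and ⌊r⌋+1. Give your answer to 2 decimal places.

Sorted: 43, 45, 49, 66, 71, 77, 79, 83, 86, 90, 121, 133, 136, 161, 163, 166, 184, 190, 214, 230, 253, 262, 268, 301.
n = 24.
r = (90/100)·(24 + 1) = 22.5.
Rank 22 is 262 and rank 23 is 268.
Interpolate: 262 + 0.5·(268 − 262) = 262 + 0.5·6 = 265.

265.00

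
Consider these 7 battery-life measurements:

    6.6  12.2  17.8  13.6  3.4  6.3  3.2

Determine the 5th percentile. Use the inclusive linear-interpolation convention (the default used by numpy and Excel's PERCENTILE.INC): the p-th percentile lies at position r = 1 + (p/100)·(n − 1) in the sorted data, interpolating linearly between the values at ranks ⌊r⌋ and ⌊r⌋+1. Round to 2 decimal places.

Sorted: 3.2, 3.4, 6.3, 6.6, 12.2, 13.6, 17.8.
n = 7.
r = 1 + (5/100)·(7 − 1) = 1 + 0.3 = 1.3.
Rank 1 is 3.2 and rank 2 is 3.4.
Interpolate: 3.2 + 0.3·(3.4 − 3.2) = 3.2 + 0.3·0.2 = 3.26.

3.26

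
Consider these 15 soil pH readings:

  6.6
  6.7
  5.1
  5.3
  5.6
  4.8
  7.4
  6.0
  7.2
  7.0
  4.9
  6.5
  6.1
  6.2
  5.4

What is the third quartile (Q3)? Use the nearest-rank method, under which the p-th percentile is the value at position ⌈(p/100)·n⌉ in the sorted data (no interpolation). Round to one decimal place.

Sorted: 4.8, 4.9, 5.1, 5.3, 5.4, 5.6, 6.0, 6.1, 6.2, 6.5, 6.6, 6.7, 7.0, 7.2, 7.4.
n = 15.
Position = ⌈75/100 · 15⌉ = ⌈11.25⌉ = 12.
The value at rank 12 is 6.7.

6.7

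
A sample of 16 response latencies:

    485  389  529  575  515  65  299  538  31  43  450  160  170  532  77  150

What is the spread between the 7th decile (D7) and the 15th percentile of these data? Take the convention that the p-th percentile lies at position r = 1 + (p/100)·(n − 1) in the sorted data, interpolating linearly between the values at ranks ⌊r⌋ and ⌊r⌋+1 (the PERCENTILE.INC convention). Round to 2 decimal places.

Sorted: 31, 43, 65, 77, 150, 160, 170, 299, 389, 450, 485, 515, 529, 532, 538, 575.
n = 16.
P15: r = 3.25; ranks 3–4 are 65, 77; interpolating gives 68.
P70: r = 11.5; ranks 11–12 are 485, 515; interpolating gives 500.
Difference: 500 − 68 = 432.

432.00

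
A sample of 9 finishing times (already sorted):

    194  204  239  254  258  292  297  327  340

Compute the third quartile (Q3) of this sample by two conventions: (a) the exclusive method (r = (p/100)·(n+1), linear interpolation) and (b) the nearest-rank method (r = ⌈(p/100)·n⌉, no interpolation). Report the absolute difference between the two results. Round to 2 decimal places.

n = 9.
(a) r = 7.5; between ranks 7 (297) and 8 (327): 312.
(b) the nearest-rank method: rank 7 → 297.
|312 − 297| = 15.

15.00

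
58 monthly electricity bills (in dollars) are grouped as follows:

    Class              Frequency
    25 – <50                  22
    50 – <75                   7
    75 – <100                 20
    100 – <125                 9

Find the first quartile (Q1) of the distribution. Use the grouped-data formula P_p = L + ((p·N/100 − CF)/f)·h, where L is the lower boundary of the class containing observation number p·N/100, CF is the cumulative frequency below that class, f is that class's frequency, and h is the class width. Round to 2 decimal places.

N = 58; target position k = 25/100 · 58 = 14.5.
Cumulative frequencies: 22, 29, 49, 58.
Observation 14.5 falls in the class 25 – <50.
L = 25, CF = 0, f = 22, h = 25.
P25 = 25 + ((14.5 − 0)/22)·25 = 25 + 16.4773 = 41.4773.

41.48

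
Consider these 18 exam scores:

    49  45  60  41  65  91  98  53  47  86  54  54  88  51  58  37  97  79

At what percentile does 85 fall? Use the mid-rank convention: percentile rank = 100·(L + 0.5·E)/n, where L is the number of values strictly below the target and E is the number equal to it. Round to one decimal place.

72.2

Sorted: 37, 41, 45, 47, 49, 51, 53, 54, 54, 58, 60, 65, 79, 86, 88, 91, 97, 98.
Count below 85: L = 13; count equal: E = 0; n = 18.
Percentile rank = 100·(13 + 0.5·0)/18 = 100·13/18 = 72.22.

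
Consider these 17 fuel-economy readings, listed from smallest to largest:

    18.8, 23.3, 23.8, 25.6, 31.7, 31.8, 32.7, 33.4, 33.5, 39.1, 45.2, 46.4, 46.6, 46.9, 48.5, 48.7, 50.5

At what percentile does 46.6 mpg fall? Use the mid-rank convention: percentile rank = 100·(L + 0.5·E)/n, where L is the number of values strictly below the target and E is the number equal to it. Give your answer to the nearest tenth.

73.5

Count below 46.6: L = 12; count equal: E = 1; n = 17.
Percentile rank = 100·(12 + 0.5·1)/17 = 100·12.5/17 = 73.53.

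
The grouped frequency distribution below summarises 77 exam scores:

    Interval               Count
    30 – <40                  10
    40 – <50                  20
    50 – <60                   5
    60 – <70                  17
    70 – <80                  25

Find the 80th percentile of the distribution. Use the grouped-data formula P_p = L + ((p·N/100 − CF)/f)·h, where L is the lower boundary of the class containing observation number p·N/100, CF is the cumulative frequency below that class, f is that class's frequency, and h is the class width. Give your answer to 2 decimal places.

73.84

N = 77; target position k = 80/100 · 77 = 61.6.
Cumulative frequencies: 10, 30, 35, 52, 77.
Observation 61.6 falls in the class 70 – <80.
L = 70, CF = 52, f = 25, h = 10.
P80 = 70 + ((61.6 − 52)/25)·10 = 70 + 3.84 = 73.84.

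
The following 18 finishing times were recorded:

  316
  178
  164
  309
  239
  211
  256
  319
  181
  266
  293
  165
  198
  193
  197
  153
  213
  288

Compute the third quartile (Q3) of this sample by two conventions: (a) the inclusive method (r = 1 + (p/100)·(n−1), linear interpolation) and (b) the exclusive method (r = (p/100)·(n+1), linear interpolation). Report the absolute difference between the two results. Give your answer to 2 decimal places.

Sorted: 153, 164, 165, 178, 181, 193, 197, 198, 211, 213, 239, 256, 266, 288, 293, 309, 316, 319.
n = 18.
(a) r = 13.75; between ranks 13 (266) and 14 (288): 282.5.
(b) r = 14.25; between ranks 14 (288) and 15 (293): 289.25.
|282.5 − 289.25| = 6.75.

6.75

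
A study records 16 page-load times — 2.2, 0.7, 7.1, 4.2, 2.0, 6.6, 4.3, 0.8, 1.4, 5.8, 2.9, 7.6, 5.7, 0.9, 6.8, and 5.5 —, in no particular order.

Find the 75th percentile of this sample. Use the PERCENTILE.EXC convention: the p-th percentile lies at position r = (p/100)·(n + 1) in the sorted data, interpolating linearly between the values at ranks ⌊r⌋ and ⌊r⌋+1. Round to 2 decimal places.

Sorted: 0.7, 0.8, 0.9, 1.4, 2.0, 2.2, 2.9, 4.2, 4.3, 5.5, 5.7, 5.8, 6.6, 6.8, 7.1, 7.6.
n = 16.
r = (75/100)·(16 + 1) = 12.75.
Rank 12 is 5.8 and rank 13 is 6.6.
Interpolate: 5.8 + 0.75·(6.6 − 5.8) = 5.8 + 0.75·0.8 = 6.4.

6.40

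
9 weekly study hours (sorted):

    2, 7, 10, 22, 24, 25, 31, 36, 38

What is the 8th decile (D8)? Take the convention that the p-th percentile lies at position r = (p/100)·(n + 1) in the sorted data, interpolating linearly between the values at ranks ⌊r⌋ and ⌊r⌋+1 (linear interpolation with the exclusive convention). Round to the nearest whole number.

36

n = 9.
r = (80/100)·(9 + 1) = 8.
r is an integer, so P80 is the value at rank 8: 36.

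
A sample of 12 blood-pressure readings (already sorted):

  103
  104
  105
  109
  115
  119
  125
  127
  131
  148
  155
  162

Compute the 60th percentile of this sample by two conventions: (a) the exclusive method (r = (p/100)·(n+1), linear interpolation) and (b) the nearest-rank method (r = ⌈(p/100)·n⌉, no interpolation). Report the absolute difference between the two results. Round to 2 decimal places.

0.40

n = 12.
(a) r = 7.8; between ranks 7 (125) and 8 (127): 126.6.
(b) the nearest-rank method: rank 8 → 127.
|126.6 − 127| = 0.4.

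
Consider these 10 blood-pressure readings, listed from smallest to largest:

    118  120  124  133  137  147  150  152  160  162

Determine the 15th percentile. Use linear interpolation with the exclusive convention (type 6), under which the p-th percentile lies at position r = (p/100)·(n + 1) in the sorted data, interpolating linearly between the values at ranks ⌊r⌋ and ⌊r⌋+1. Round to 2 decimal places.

n = 10.
r = (15/100)·(10 + 1) = 1.65.
Rank 1 is 118 and rank 2 is 120.
Interpolate: 118 + 0.65·(120 − 118) = 118 + 0.65·2 = 119.3.

119.30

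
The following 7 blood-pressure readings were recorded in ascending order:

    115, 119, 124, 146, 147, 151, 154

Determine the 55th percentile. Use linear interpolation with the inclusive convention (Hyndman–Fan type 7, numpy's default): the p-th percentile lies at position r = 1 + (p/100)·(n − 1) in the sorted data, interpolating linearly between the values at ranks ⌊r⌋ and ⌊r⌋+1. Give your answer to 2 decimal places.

146.30

n = 7.
r = 1 + (55/100)·(7 − 1) = 1 + 3.3 = 4.3.
Rank 4 is 146 and rank 5 is 147.
Interpolate: 146 + 0.3·(147 − 146) = 146 + 0.3·1 = 146.3.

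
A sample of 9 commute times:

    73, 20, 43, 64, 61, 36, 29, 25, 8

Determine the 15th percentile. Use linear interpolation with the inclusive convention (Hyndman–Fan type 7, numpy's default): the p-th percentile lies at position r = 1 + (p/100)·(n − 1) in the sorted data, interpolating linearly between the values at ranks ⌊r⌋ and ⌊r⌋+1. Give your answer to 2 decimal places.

Sorted: 8, 20, 25, 29, 36, 43, 61, 64, 73.
n = 9.
r = 1 + (15/100)·(9 − 1) = 1 + 1.2 = 2.2.
Rank 2 is 20 and rank 3 is 25.
Interpolate: 20 + 0.2·(25 − 20) = 20 + 0.2·5 = 21.

21.00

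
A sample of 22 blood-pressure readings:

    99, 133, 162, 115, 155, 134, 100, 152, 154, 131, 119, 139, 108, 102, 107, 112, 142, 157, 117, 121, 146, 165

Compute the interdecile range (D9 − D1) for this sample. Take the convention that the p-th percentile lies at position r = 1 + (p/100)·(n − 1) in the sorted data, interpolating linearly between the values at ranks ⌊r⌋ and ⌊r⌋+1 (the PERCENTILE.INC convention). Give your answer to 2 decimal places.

54.30

Sorted: 99, 100, 102, 107, 108, 112, 115, 117, 119, 121, 131, 133, 134, 139, 142, 146, 152, 154, 155, 157, 162, 165.
n = 22.
P10: r = 3.1; ranks 3–4 are 102, 107; interpolating gives 102.5.
P90: r = 19.9; ranks 19–20 are 155, 157; interpolating gives 156.8.
Difference: 156.8 − 102.5 = 54.3.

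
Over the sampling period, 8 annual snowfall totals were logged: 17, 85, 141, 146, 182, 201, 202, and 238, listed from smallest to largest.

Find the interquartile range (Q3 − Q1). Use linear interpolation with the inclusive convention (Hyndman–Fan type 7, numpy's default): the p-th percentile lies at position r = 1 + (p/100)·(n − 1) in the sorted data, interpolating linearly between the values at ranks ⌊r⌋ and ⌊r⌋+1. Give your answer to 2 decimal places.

n = 8.
P25: r = 2.75; ranks 2–3 are 85, 141; interpolating gives 127.
P75: r = 6.25; ranks 6–7 are 201, 202; interpolating gives 201.25.
Difference: 201.25 − 127 = 74.25.

74.25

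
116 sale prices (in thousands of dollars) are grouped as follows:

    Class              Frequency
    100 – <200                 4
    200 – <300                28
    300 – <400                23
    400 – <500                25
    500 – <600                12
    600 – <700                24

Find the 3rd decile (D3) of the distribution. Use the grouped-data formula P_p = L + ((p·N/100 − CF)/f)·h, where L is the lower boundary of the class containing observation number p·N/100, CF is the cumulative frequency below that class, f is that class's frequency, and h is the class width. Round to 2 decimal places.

312.17

N = 116; target position k = 30/100 · 116 = 34.8.
Cumulative frequencies: 4, 32, 55, 80, 92, 116.
Observation 34.8 falls in the class 300 – <400.
L = 300, CF = 32, f = 23, h = 100.
P30 = 300 + ((34.8 − 32)/23)·100 = 300 + 12.1739 = 312.174.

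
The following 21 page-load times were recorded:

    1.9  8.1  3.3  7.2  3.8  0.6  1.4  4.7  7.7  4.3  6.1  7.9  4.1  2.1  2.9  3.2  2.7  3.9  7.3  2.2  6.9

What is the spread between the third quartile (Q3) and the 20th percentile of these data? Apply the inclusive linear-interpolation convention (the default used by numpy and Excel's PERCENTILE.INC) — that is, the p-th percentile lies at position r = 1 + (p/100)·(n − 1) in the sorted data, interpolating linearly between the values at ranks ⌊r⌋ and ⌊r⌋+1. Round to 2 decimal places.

4.70

Sorted: 0.6, 1.4, 1.9, 2.1, 2.2, 2.7, 2.9, 3.2, 3.3, 3.8, 3.9, 4.1, 4.3, 4.7, 6.1, 6.9, 7.2, 7.3, 7.7, 7.9, 8.1.
n = 21.
P20: r = 5 (integer) → 2.2.
P75: r = 16 (integer) → 6.9.
Difference: 6.9 − 2.2 = 4.7.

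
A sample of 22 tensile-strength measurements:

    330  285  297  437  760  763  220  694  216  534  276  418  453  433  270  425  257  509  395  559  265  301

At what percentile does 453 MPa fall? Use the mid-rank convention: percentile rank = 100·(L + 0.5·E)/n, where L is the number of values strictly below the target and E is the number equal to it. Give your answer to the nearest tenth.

70.5

Sorted: 216, 220, 257, 265, 270, 276, 285, 297, 301, 330, 395, 418, 425, 433, 437, 453, 509, 534, 559, 694, 760, 763.
Count below 453: L = 15; count equal: E = 1; n = 22.
Percentile rank = 100·(15 + 0.5·1)/22 = 100·15.5/22 = 70.45.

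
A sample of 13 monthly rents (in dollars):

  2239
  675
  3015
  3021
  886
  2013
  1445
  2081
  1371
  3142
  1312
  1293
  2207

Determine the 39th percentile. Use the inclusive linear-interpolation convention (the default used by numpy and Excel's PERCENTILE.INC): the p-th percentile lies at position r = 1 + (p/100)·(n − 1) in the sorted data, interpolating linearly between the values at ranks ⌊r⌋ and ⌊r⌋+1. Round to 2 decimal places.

1421.32

Sorted: 675, 886, 1293, 1312, 1371, 1445, 2013, 2081, 2207, 2239, 3015, 3021, 3142.
n = 13.
r = 1 + (39/100)·(13 − 1) = 1 + 4.68 = 5.68.
Rank 5 is 1371 and rank 6 is 1445.
Interpolate: 1371 + 0.68·(1445 − 1371) = 1371 + 0.68·74 = 1421.32.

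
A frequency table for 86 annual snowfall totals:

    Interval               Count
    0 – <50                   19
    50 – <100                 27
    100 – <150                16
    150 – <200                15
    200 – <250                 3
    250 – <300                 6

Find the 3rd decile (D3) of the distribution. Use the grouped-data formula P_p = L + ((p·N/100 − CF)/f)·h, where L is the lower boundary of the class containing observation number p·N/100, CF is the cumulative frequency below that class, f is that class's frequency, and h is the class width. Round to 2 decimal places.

N = 86; target position k = 30/100 · 86 = 25.8.
Cumulative frequencies: 19, 46, 62, 77, 80, 86.
Observation 25.8 falls in the class 50 – <100.
L = 50, CF = 19, f = 27, h = 50.
P30 = 50 + ((25.8 − 19)/27)·50 = 50 + 12.5926 = 62.5926.

62.59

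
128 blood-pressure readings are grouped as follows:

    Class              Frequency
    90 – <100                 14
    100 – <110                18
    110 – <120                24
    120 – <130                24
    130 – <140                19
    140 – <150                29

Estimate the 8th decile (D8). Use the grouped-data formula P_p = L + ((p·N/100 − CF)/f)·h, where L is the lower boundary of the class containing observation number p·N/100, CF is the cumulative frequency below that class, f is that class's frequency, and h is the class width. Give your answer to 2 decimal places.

141.17

N = 128; target position k = 80/100 · 128 = 102.4.
Cumulative frequencies: 14, 32, 56, 80, 99, 128.
Observation 102.4 falls in the class 140 – <150.
L = 140, CF = 99, f = 29, h = 10.
P80 = 140 + ((102.4 − 99)/29)·10 = 140 + 1.17241 = 141.172.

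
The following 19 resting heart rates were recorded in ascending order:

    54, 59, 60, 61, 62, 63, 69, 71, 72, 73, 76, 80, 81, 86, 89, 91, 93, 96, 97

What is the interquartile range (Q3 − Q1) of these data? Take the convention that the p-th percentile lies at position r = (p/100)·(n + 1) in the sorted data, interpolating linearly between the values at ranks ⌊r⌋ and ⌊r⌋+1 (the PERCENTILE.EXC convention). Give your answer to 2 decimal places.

n = 19.
P25: r = 5 (integer) → 62.
P75: r = 15 (integer) → 89.
Difference: 89 − 62 = 27.

27.00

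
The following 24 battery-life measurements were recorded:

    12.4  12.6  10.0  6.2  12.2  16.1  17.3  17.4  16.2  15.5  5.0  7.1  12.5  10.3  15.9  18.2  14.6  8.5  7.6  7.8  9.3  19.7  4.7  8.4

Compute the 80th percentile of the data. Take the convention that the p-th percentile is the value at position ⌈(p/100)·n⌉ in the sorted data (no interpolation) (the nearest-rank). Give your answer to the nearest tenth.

Sorted: 4.7, 5.0, 6.2, 7.1, 7.6, 7.8, 8.4, 8.5, 9.3, 10.0, 10.3, 12.2, 12.4, 12.5, 12.6, 14.6, 15.5, 15.9, 16.1, 16.2, 17.3, 17.4, 18.2, 19.7.
n = 24.
Position = ⌈80/100 · 24⌉ = ⌈19.2⌉ = 20.
The value at rank 20 is 16.2.

16.2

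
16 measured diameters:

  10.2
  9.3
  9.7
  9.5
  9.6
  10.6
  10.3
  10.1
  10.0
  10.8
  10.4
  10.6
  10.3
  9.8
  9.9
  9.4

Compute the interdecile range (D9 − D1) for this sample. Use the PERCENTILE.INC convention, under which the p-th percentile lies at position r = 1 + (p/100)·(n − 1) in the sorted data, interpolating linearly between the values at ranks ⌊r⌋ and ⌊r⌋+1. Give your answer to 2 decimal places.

Sorted: 9.3, 9.4, 9.5, 9.6, 9.7, 9.8, 9.9, 10.0, 10.1, 10.2, 10.3, 10.3, 10.4, 10.6, 10.6, 10.8.
n = 16.
P10: r = 2.5; ranks 2–3 are 9.4, 9.5; interpolating gives 9.45.
P90: r = 14.5; ranks 14–15 are 10.6, 10.6; interpolating gives 10.6.
Difference: 10.6 − 9.45 = 1.15.

1.15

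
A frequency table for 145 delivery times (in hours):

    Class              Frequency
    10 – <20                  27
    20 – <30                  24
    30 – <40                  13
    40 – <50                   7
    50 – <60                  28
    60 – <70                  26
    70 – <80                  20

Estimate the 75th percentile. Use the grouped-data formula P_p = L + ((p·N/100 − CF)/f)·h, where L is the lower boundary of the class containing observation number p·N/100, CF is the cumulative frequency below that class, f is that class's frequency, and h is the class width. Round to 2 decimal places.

63.75

N = 145; target position k = 75/100 · 145 = 108.75.
Cumulative frequencies: 27, 51, 64, 71, 99, 125, 145.
Observation 108.75 falls in the class 60 – <70.
L = 60, CF = 99, f = 26, h = 10.
P75 = 60 + ((108.75 − 99)/26)·10 = 60 + 3.75 = 63.75.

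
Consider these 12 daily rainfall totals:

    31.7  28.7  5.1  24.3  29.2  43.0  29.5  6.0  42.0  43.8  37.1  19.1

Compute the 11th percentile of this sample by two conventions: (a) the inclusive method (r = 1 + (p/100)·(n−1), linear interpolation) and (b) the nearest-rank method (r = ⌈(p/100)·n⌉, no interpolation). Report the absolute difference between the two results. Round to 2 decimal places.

Sorted: 5.1, 6.0, 19.1, 24.3, 28.7, 29.2, 29.5, 31.7, 37.1, 42.0, 43.0, 43.8.
n = 12.
(a) r = 2.21; between ranks 2 (6.0) and 3 (19.1): 8.751.
(b) the nearest-rank method: rank 2 → 6.
|8.751 − 6| = 2.751.

2.75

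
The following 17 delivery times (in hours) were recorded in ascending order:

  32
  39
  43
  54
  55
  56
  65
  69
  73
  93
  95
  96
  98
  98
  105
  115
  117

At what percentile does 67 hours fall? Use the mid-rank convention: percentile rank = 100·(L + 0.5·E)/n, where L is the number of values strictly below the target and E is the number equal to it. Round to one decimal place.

41.2

Count below 67: L = 7; count equal: E = 0; n = 17.
Percentile rank = 100·(7 + 0.5·0)/17 = 100·7/17 = 41.18.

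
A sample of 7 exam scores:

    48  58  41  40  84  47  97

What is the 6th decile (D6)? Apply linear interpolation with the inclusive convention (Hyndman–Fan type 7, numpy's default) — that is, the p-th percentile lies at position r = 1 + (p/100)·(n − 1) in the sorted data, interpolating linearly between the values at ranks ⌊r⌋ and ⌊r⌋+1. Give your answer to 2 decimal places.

Sorted: 40, 41, 47, 48, 58, 84, 97.
n = 7.
r = 1 + (60/100)·(7 − 1) = 1 + 3.6 = 4.6.
Rank 4 is 48 and rank 5 is 58.
Interpolate: 48 + 0.6·(58 − 48) = 48 + 0.6·10 = 54.

54.00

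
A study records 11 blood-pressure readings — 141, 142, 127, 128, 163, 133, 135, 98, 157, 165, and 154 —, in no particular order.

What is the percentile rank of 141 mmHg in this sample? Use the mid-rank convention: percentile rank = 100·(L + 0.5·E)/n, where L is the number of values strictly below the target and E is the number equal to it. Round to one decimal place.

50.0

Sorted: 98, 127, 128, 133, 135, 141, 142, 154, 157, 163, 165.
Count below 141: L = 5; count equal: E = 1; n = 11.
Percentile rank = 100·(5 + 0.5·1)/11 = 100·5.5/11 = 50.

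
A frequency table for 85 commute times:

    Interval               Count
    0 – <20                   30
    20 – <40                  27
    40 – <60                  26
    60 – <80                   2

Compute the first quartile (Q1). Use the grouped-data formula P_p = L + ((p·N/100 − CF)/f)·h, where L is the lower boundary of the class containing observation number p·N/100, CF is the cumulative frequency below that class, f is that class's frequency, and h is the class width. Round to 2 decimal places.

14.17

N = 85; target position k = 25/100 · 85 = 21.25.
Cumulative frequencies: 30, 57, 83, 85.
Observation 21.25 falls in the class 0 – <20.
L = 0, CF = 0, f = 30, h = 20.
P25 = 0 + ((21.25 − 0)/30)·20 = 0 + 14.1667 = 14.1667.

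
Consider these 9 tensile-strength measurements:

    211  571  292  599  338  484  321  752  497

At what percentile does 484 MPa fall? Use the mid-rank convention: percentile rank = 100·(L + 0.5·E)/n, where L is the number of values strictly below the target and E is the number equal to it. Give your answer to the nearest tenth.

50.0

Sorted: 211, 292, 321, 338, 484, 497, 571, 599, 752.
Count below 484: L = 4; count equal: E = 1; n = 9.
Percentile rank = 100·(4 + 0.5·1)/9 = 100·4.5/9 = 50.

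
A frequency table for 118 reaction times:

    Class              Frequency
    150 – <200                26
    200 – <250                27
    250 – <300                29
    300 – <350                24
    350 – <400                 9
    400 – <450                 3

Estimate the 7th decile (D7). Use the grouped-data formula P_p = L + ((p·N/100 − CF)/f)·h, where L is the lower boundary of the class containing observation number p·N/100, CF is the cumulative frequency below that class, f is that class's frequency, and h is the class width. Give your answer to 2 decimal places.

N = 118; target position k = 70/100 · 118 = 82.6.
Cumulative frequencies: 26, 53, 82, 106, 115, 118.
Observation 82.6 falls in the class 300 – <350.
L = 300, CF = 82, f = 24, h = 50.
P70 = 300 + ((82.6 − 82)/24)·50 = 300 + 1.25 = 301.25.

301.25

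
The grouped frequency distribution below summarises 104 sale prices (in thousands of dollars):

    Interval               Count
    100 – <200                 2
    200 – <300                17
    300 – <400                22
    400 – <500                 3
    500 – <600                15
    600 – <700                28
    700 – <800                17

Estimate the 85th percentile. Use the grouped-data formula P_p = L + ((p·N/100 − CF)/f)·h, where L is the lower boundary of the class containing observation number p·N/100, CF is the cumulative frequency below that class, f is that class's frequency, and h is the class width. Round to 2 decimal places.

708.24

N = 104; target position k = 85/100 · 104 = 88.4.
Cumulative frequencies: 2, 19, 41, 44, 59, 87, 104.
Observation 88.4 falls in the class 700 – <800.
L = 700, CF = 87, f = 17, h = 100.
P85 = 700 + ((88.4 − 87)/17)·100 = 700 + 8.23529 = 708.235.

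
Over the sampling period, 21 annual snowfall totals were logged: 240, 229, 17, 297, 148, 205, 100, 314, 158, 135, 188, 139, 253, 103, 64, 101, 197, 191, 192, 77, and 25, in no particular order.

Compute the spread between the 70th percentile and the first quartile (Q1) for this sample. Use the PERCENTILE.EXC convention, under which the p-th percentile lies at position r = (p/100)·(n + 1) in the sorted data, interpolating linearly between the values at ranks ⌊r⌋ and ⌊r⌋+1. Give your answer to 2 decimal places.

99.70

Sorted: 17, 25, 64, 77, 100, 101, 103, 135, 139, 148, 158, 188, 191, 192, 197, 205, 229, 240, 253, 297, 314.
n = 21.
P25: r = 5.5; ranks 5–6 are 100, 101; interpolating gives 100.5.
P70: r = 15.4; ranks 15–16 are 197, 205; interpolating gives 200.2.
Difference: 200.2 − 100.5 = 99.7.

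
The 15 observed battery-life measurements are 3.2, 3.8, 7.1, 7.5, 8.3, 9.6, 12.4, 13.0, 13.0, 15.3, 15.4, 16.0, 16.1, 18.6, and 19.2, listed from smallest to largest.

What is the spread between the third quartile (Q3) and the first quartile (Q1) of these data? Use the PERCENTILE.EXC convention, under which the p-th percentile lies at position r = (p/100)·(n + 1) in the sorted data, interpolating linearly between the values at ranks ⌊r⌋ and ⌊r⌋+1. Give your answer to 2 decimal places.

8.50

n = 15.
P25: r = 4 (integer) → 7.5.
P75: r = 12 (integer) → 16.
Difference: 16 − 7.5 = 8.5.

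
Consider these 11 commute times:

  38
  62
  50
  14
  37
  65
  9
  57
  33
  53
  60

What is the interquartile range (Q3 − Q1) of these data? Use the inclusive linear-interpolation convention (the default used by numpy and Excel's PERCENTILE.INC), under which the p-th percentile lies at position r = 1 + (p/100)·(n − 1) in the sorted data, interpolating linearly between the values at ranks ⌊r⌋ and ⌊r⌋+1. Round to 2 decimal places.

Sorted: 9, 14, 33, 37, 38, 50, 53, 57, 60, 62, 65.
n = 11.
P25: r = 3.5; ranks 3–4 are 33, 37; interpolating gives 35.
P75: r = 8.5; ranks 8–9 are 57, 60; interpolating gives 58.5.
Difference: 58.5 − 35 = 23.5.

23.50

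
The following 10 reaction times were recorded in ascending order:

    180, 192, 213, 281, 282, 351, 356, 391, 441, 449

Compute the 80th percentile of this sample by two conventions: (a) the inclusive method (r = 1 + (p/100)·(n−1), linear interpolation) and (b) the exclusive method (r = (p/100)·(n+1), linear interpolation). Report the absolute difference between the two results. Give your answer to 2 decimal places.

30.00

n = 10.
(a) r = 8.2; between ranks 8 (391) and 9 (441): 401.
(b) r = 8.8; between ranks 8 (391) and 9 (441): 431.
|401 − 431| = 30.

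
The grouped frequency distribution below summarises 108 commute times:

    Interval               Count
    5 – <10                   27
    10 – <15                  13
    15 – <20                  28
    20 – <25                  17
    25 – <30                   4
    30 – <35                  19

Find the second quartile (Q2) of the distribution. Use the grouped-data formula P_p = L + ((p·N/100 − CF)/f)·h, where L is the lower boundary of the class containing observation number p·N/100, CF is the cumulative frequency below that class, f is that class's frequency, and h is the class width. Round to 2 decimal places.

17.50

N = 108; target position k = 50/100 · 108 = 54.
Cumulative frequencies: 27, 40, 68, 85, 89, 108.
Observation 54 falls in the class 15 – <20.
L = 15, CF = 40, f = 28, h = 5.
P50 = 15 + ((54 − 40)/28)·5 = 15 + 2.5 = 17.5.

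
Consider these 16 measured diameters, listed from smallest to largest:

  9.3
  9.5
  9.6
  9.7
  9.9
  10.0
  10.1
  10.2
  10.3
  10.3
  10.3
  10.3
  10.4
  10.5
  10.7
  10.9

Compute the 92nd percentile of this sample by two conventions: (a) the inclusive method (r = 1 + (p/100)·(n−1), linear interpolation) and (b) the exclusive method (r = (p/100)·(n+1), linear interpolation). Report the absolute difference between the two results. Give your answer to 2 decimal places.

0.17

n = 16.
(a) r = 14.8; between ranks 14 (10.5) and 15 (10.7): 10.66.
(b) r = 15.64; between ranks 15 (10.7) and 16 (10.9): 10.828.
|10.66 − 10.828| = 0.168.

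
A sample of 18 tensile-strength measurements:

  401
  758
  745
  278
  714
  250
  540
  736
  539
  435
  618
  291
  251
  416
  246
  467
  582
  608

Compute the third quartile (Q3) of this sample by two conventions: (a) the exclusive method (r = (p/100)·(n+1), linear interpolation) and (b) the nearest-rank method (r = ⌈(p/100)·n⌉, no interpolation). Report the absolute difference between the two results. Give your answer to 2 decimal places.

Sorted: 246, 250, 251, 278, 291, 401, 416, 435, 467, 539, 540, 582, 608, 618, 714, 736, 745, 758.
n = 18.
(a) r = 14.25; between ranks 14 (618) and 15 (714): 642.
(b) the nearest-rank method: rank 14 → 618.
|642 − 618| = 24.

24.00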